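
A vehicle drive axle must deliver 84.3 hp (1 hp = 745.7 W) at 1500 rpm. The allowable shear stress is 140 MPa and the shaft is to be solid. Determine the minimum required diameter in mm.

24.4 mm

ω = 2π·1500/60 = 157.1 rad/s, so T = P/ω = 84.3×745.7 / 157.1 = 400.2 N·m.
For a solid shaft τ_max = 16T/(πd³), so d = (16T/(π τ_allow))^(1/3) = (16·400.2/(π·1.40×10^8))^(1/3) = 0.02442 m.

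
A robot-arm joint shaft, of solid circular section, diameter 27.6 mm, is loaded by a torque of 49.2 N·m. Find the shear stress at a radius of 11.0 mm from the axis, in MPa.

J = πd⁴/32 = π(0.0276)⁴/32 = 5.697×10^-8 m⁴.
Shear stress varies linearly with radius: τ = T·r/J = 49.20 × 0.0110 / 5.697×10^-8 = 9.500×10^6 Pa.

9.50 MPa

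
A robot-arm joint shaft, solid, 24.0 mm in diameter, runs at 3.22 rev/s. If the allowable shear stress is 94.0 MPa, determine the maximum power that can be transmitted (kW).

5.16 kW

J = πd⁴/32 = π(0.0240)⁴/32 = 3.257×10^-8 m⁴.
T_max = τ_allow·J/r = 9.40×10^7 × 3.257×10^-8 / 0.0120 = 255.1 N·m.
ω = 2π·3.22 = 20.23 rad/s, so P_max = T_max·ω = 5162 W.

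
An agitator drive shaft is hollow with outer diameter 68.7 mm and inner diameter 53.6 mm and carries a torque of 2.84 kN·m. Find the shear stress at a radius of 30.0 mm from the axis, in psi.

J = π(d_o⁴ − d_i⁴)/32 = π(0.0687⁴ − 0.0536⁴)/32 = 1.377×10^-6 m⁴.
Shear stress varies linearly with radius: τ = T·r/J = 2840 × 0.0300 / 1.377×10^-6 = 6.189×10^7 Pa.

8980 psi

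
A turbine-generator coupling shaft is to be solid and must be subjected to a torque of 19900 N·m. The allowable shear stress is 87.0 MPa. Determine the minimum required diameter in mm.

For a solid shaft τ_max = 16T/(πd³), so d = (16T/(π τ_allow))^(1/3) = (16·19900/(π·8.70×10^7))^(1/3) = 0.1052 m.

105 mm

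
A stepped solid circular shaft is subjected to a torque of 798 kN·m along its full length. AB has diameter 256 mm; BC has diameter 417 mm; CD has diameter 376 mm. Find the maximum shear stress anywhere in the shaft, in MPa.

242 MPa

Under the same torque, τ_max = 16T/(πd³) is largest where d is smallest — segment AB (d = 256 mm).
τ_max = 16·798000/(π·(0.256)³) = 2.422×10^8 Pa.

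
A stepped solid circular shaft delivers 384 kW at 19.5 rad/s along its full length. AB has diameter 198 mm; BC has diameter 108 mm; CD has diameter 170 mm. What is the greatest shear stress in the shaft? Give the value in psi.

11500 psi

ω = 19.5 rad/s, so T = P/ω = 384×10³ / 19.50 = 19690 N·m.
Under the same torque, τ_max = 16T/(πd³) is largest where d is smallest — segment BC (d = 108 mm).
τ_max = 16·19690/(π·(0.108)³) = 7.962×10^7 Pa.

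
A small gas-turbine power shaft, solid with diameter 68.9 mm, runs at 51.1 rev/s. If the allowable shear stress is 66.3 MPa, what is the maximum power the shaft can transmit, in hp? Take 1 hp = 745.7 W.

J = πd⁴/32 = π(0.0689)⁴/32 = 2.212×10^-6 m⁴.
T_max = τ_allow·J/r = 6.63×10^7 × 2.212×10^-6 / 0.0345 = 4258 N·m.
ω = 2π·51.1 = 321.1 rad/s, so P_max = T_max·ω = 1.367×10^6 W.

1830 hp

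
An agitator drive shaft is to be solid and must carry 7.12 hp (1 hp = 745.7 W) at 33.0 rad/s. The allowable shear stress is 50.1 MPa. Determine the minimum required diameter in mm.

ω = 33.0 rad/s, so T = P/ω = 7.12×745.7 / 33.00 = 160.9 N·m.
For a solid shaft τ_max = 16T/(πd³), so d = (16T/(π τ_allow))^(1/3) = (16·160.9/(π·5.01×10^7))^(1/3) = 0.02538 m.

25.4 mm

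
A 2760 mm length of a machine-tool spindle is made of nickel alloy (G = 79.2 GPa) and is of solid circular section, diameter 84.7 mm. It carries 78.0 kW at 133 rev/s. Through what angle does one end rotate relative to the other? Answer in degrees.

ω = 2π·133 = 835.7 rad/s, so T = P/ω = 78.0×10³ / 835.7 = 93.34 N·m.
J = πd⁴/32 = π(0.0847)⁴/32 = 5.053×10^-6 m⁴.
θ = T·L/(G·J) = 93.34 × 2.76 / (79.2×10⁹ × 5.053×10^-6) = 6.437×10^-4 rad.

0.0369°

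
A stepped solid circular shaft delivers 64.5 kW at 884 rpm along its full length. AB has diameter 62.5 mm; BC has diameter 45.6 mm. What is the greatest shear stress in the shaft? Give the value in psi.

ω = 2π·884/60 = 92.57 rad/s, so T = P/ω = 64.5×10³ / 92.57 = 696.8 N·m.
Under the same torque, τ_max = 16T/(πd³) is largest where d is smallest — segment BC (d = 45.6 mm).
τ_max = 16·696.8/(π·(0.0456)³) = 3.742×10^7 Pa.

5430 psi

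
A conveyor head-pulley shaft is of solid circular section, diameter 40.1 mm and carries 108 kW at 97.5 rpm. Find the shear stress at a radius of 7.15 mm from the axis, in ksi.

43.2 ksi

ω = 2π·97.5/60 = 10.21 rad/s, so T = P/ω = 108×10³ / 10.21 = 10580 N·m.
J = πd⁴/32 = π(0.0401)⁴/32 = 2.539×10^-7 m⁴.
Shear stress varies linearly with radius: τ = T·r/J = 10580 × 0.00715 / 2.539×10^-7 = 2.979×10^8 Pa.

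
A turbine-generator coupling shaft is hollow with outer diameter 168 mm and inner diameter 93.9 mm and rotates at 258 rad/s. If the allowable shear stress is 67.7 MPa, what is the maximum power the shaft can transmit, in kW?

14700 kW

J = π(d_o⁴ − d_i⁴)/32 = π(0.168⁴ − 0.0939⁴)/32 = 7.057×10^-5 m⁴.
T_max = τ_allow·J/r = 6.77×10^7 × 7.057×10^-5 / 0.0840 = 56880 N·m.
ω = 258 rad/s, so P_max = T_max·ω = 1.467×10^7 W.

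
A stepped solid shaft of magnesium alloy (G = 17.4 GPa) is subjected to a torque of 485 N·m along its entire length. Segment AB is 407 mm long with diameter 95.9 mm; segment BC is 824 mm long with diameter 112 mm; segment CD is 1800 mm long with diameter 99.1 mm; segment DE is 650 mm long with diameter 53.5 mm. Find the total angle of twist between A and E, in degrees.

J_AB = π(0.0959)⁴/32 = 8.30×10^-6 m⁴; J_BC = π(0.112)⁴/32 = 1.54×10^-5 m⁴; J_CD = π(0.0991)⁴/32 = 9.47×10^-6 m⁴; J_DE = π(0.0535)⁴/32 = 8.04×10^-7 m⁴.
θ = (T/G)·Σ L_i/J_i = (485.0/17.4×10⁹)·(0.407/8.30×10^-6 + 0.824/1.54×10^-5 + 1.80/9.47×10^-6 + 0.650/8.04×10^-7) = 0.03068 rad.

1.76°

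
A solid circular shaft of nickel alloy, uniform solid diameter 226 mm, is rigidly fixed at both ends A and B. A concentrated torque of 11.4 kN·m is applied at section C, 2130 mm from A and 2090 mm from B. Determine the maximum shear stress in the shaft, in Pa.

With uniform GJ and both ends fixed, compatibility θ_AC = θ_CB gives T_A·a = T_B·b, together with T_A + T_B = T₀.
T_A = T₀·b/(a+b) = 11400·2090/4220 = 5646 N·m; T_B = 5754 N·m.
τ in each portion: τ_AC = 2.49×10^6 Pa, τ_CB = 2.54×10^6 Pa; maximum is in CB.
τ_max = T_CB·r/J = 5754·0.113/2.56×10^-4 = 2.539×10^6 Pa.

2.54e6 Pa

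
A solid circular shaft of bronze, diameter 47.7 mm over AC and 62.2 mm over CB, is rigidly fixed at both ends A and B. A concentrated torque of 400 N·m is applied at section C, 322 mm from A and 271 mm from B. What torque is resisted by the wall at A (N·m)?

90.2 N·m

Compatibility: T_A·a/J_AC = T_B·b/J_CB with T_A + T_B = T₀.
J_AC = 5.08×10^-7 m⁴, J_CB = 1.47×10^-6 m⁴, so T_A = T₀·(J_AC/a)/((J_AC/a)+(J_CB/b)) = 90.18 N·m, T_B = 309.8 N·m.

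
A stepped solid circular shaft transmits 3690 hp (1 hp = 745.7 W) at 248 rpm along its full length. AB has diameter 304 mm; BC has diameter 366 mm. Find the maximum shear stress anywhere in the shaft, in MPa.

ω = 2π·248/60 = 25.97 rad/s, so T = P/ω = 3690×745.7 / 25.97 = 106000 N·m.
Under the same torque, τ_max = 16T/(πd³) is largest where d is smallest — segment AB (d = 304 mm).
τ_max = 16·106000/(π·(0.304)³) = 1.921×10^7 Pa.

19.2 MPa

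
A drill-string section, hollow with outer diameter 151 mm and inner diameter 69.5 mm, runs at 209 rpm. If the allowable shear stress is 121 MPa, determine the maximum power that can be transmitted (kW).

J = π(d_o⁴ − d_i⁴)/32 = π(0.151⁴ − 0.0695⁴)/32 = 4.875×10^-5 m⁴.
T_max = τ_allow·J/r = 1.21×10^8 × 4.875×10^-5 / 0.0755 = 78130 N·m.
ω = 2π·209/60 = 21.89 rad/s, so P_max = T_max·ω = 1.710×10^6 W.

1710 kW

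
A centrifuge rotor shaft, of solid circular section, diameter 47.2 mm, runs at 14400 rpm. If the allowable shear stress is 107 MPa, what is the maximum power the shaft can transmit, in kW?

J = πd⁴/32 = π(0.0472)⁴/32 = 4.873×10^-7 m⁴.
T_max = τ_allow·J/r = 1.07×10^8 × 4.873×10^-7 / 0.0236 = 2209 N·m.
ω = 2π·14400/60 = 1508 rad/s, so P_max = T_max·ω = 3.331×10^6 W.

3330 kW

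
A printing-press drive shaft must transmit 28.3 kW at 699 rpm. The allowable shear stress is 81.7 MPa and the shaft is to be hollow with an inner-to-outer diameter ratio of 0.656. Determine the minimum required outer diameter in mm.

30.9 mm

ω = 2π·699/60 = 73.20 rad/s, so T = P/ω = 28.3×10³ / 73.20 = 386.6 N·m.
For a hollow shaft with d_i/d_o = 0.656: τ_max = 16T/(π d_o³ (1−k⁴)), so d_o = [16T/(π τ_allow (1−k⁴))]^(1/3) = [16·386.6/(π·8.17×10^7·0.8148)]^(1/3) = 0.03093 m.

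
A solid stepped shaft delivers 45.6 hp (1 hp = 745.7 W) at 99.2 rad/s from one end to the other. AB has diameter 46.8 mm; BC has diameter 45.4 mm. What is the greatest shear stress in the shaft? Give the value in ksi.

2.71 ksi

ω = 99.2 rad/s, so T = P/ω = 45.6×745.7 / 99.20 = 342.8 N·m.
Under the same torque, τ_max = 16T/(πd³) is largest where d is smallest — segment BC (d = 45.4 mm).
τ_max = 16·342.8/(π·(0.0454)³) = 1.866×10^7 Pa.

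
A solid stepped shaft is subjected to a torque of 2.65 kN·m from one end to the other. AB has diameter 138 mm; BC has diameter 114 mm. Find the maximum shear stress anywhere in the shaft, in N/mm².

9.11 N/mm²

Under the same torque, τ_max = 16T/(πd³) is largest where d is smallest — segment BC (d = 114 mm).
τ_max = 16·2650/(π·(0.114)³) = 9.110×10^6 Pa.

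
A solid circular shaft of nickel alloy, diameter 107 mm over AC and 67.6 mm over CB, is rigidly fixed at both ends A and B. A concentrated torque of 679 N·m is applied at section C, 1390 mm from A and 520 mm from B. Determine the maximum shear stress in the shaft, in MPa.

Compatibility: T_A·a/J_AC = T_B·b/J_CB with T_A + T_B = T₀.
J_AC = 1.29×10^-5 m⁴, J_CB = 2.05×10^-6 m⁴, so T_A = T₀·(J_AC/a)/((J_AC/a)+(J_CB/b)) = 476.2 N·m, T_B = 202.8 N·m.
τ in each portion: τ_AC = 1.98×10^6 Pa, τ_CB = 3.34×10^6 Pa; maximum is in CB.
τ_max = T_CB·r/J = 202.8·0.0338/2.05×10^-6 = 3.343×10^6 Pa.

3.34 MPa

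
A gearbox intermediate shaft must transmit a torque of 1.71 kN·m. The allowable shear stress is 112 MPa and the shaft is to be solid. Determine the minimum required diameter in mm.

42.7 mm

For a solid shaft τ_max = 16T/(πd³), so d = (16T/(π τ_allow))^(1/3) = (16·1710/(π·1.12×10^8))^(1/3) = 0.04268 m.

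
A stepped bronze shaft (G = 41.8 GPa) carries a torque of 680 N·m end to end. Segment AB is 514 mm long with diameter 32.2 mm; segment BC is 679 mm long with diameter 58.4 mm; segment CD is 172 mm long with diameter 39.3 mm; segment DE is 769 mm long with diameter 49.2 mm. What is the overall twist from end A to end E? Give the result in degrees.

7.02°

J_AB = π(0.0322)⁴/32 = 1.06×10^-7 m⁴; J_BC = π(0.0584)⁴/32 = 1.14×10^-6 m⁴; J_CD = π(0.0393)⁴/32 = 2.34×10^-7 m⁴; J_DE = π(0.0492)⁴/32 = 5.75×10^-7 m⁴.
θ = (T/G)·Σ L_i/J_i = (680.0/41.8×10⁹)·(0.514/1.06×10^-7 + 0.679/1.14×10^-6 + 0.172/2.34×10^-7 + 0.769/5.75×10^-7) = 0.1226 rad.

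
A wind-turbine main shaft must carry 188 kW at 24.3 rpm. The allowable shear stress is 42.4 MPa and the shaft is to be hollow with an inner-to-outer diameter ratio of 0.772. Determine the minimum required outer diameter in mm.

ω = 2π·24.3/60 = 2.545 rad/s, so T = P/ω = 188×10³ / 2.545 = 73880 N·m.
For a hollow shaft with d_i/d_o = 0.772: τ_max = 16T/(π d_o³ (1−k⁴)), so d_o = [16T/(π τ_allow (1−k⁴))]^(1/3) = [16·73880/(π·4.24×10^7·0.6448)]^(1/3) = 0.2396 m.

240 mm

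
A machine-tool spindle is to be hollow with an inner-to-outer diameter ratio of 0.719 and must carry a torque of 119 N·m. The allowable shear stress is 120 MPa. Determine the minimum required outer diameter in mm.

For a hollow shaft with d_i/d_o = 0.719: τ_max = 16T/(π d_o³ (1−k⁴)), so d_o = [16T/(π τ_allow (1−k⁴))]^(1/3) = [16·119.0/(π·1.20×10^8·0.7328)]^(1/3) = 0.01903 m.

19.0 mm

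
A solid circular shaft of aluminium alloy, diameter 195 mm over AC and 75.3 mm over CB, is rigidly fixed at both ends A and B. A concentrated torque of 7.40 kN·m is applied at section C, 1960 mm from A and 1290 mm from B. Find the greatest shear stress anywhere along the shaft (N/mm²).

Compatibility: T_A·a/J_AC = T_B·b/J_CB with T_A + T_B = T₀.
J_AC = 1.42×10^-4 m⁴, J_CB = 3.16×10^-6 m⁴, so T_A = T₀·(J_AC/a)/((J_AC/a)+(J_CB/b)) = 7158 N·m, T_B = 241.8 N·m.
τ in each portion: τ_AC = 4.92×10^6 Pa, τ_CB = 2.88×10^6 Pa; maximum is in AC.
τ_max = T_AC·r/J = 7158·0.0975/1.42×10^-4 = 4.917×10^6 Pa.

4.92 N/mm²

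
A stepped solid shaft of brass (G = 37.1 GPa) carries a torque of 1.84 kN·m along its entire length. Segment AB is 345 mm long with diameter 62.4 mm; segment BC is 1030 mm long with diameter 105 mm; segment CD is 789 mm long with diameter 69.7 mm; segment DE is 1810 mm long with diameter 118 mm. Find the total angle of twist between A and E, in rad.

J_AB = π(0.0624)⁴/32 = 1.49×10^-6 m⁴; J_BC = π(0.105)⁴/32 = 1.19×10^-5 m⁴; J_CD = π(0.0697)⁴/32 = 2.32×10^-6 m⁴; J_DE = π(0.118)⁴/32 = 1.90×10^-5 m⁴.
θ = (T/G)·Σ L_i/J_i = (1840/37.1×10⁹)·(0.345/1.49×10^-6 + 1.03/1.19×10^-5 + 0.789/2.32×10^-6 + 1.81/1.90×10^-5) = 0.03738 rad.

0.0374 rad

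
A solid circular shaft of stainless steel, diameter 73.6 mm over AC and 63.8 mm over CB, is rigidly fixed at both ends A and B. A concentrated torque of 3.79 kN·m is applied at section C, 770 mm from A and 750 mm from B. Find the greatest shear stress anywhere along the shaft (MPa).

30.6 MPa

Compatibility: T_A·a/J_AC = T_B·b/J_CB with T_A + T_B = T₀.
J_AC = 2.88×10^-6 m⁴, J_CB = 1.63×10^-6 m⁴, so T_A = T₀·(J_AC/a)/((J_AC/a)+(J_CB/b)) = 2399 N·m, T_B = 1391 N·m.
τ in each portion: τ_AC = 3.06×10^7 Pa, τ_CB = 2.73×10^7 Pa; maximum is in AC.
τ_max = T_AC·r/J = 2399·0.0368/2.88×10^-6 = 3.065×10^7 Pa.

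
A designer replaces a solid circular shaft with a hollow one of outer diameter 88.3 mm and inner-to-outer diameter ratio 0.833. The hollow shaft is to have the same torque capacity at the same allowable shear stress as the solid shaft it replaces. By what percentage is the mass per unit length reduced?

Equal τ_max and T ⇒ the solid shaft needs d_s³ = d_o³(1−k⁴), so d_s = 88.3·(1−0.833⁴)^(1/3) = 70.94 mm.
Area ratio A_h/A_s = d_o²(1−k²)/d_s² = (1−k²)/(1−k⁴)^(2/3) = 0.4743.
Mass saving = 1 − 0.4743 = 52.6 %.

52.6 %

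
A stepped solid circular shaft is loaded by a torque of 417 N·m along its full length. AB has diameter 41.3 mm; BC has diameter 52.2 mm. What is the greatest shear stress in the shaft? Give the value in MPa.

Under the same torque, τ_max = 16T/(πd³) is largest where d is smallest — segment AB (d = 41.3 mm).
τ_max = 16·417.0/(π·(0.0413)³) = 3.015×10^7 Pa.

30.1 MPa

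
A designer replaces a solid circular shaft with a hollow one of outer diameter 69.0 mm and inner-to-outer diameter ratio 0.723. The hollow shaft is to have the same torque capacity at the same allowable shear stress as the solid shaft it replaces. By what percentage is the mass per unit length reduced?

Equal τ_max and T ⇒ the solid shaft needs d_s³ = d_o³(1−k⁴), so d_s = 69.0·(1−0.723⁴)^(1/3) = 62.04 mm.
Area ratio A_h/A_s = d_o²(1−k²)/d_s² = (1−k²)/(1−k⁴)^(2/3) = 0.5904.
Mass saving = 1 − 0.5904 = 41.0 %.

41.0 %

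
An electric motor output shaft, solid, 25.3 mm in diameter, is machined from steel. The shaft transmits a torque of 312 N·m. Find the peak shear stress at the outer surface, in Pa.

9.81e7 Pa

J = πd⁴/32 = π(0.0253)⁴/32 = 4.022×10^-8 m⁴.
τ_max = T·r/J = 312.0 × 0.0126 / 4.022×10^-8 = 9.812×10^7 Pa.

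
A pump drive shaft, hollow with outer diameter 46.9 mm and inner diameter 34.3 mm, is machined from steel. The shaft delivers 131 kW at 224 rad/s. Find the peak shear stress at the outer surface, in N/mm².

ω = 224 rad/s, so T = P/ω = 131×10³ / 224.0 = 584.8 N·m.
J = π(d_o⁴ − d_i⁴)/32 = π(0.0469⁴ − 0.0343⁴)/32 = 3.391×10^-7 m⁴.
τ_max = T·r/J = 584.8 × 0.0234 / 3.391×10^-7 = 4.044×10^7 Pa.

40.4 N/mm²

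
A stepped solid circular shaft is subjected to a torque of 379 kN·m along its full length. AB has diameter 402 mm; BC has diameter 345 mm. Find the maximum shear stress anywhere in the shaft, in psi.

Under the same torque, τ_max = 16T/(πd³) is largest where d is smallest — segment BC (d = 345 mm).
τ_max = 16·379000/(π·(0.345)³) = 4.701×10^7 Pa.

6820 psi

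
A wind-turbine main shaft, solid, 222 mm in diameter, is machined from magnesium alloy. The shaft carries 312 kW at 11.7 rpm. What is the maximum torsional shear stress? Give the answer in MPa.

119 MPa

ω = 2π·11.7/60 = 1.225 rad/s, so T = P/ω = 312×10³ / 1.225 = 254600 N·m.
J = πd⁴/32 = π(0.222)⁴/32 = 2.385×10^-4 m⁴.
τ_max = T·r/J = 254600 × 0.111 / 2.385×10^-4 = 1.185×10^8 Pa.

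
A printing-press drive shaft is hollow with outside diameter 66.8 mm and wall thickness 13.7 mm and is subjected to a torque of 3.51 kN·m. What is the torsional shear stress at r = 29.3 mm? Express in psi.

8680 psi

J = π(d_o⁴ − d_i⁴)/32 = π(0.0668⁴ − 0.0394⁴)/32 = 1.718×10^-6 m⁴.
Shear stress varies linearly with radius: τ = T·r/J = 3510 × 0.0293 / 1.718×10^-6 = 5.985×10^7 Pa.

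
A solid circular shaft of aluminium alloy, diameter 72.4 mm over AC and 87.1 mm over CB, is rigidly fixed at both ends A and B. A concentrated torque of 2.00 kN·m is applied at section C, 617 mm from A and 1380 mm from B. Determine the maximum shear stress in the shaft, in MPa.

13.9 MPa

Compatibility: T_A·a/J_AC = T_B·b/J_CB with T_A + T_B = T₀.
J_AC = 2.70×10^-6 m⁴, J_CB = 5.65×10^-6 m⁴, so T_A = T₀·(J_AC/a)/((J_AC/a)+(J_CB/b)) = 1033 N·m, T_B = 967.2 N·m.
τ in each portion: τ_AC = 1.39×10^7 Pa, τ_CB = 7.45×10^6 Pa; maximum is in AC.
τ_max = T_AC·r/J = 1033·0.0362/2.70×10^-6 = 1.386×10^7 Pa.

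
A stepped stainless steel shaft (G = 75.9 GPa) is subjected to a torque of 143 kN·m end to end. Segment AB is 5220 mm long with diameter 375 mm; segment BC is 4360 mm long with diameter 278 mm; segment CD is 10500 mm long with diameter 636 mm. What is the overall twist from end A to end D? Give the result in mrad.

J_AB = π(0.375)⁴/32 = 1.94×10^-3 m⁴; J_BC = π(0.278)⁴/32 = 5.86×10^-4 m⁴; J_CD = π(0.636)⁴/32 = 0.0161 m⁴.
θ = (T/G)·Σ L_i/J_i = (143000/75.9×10⁹)·(5.22/1.94×10^-3 + 4.36/5.86×10^-4 + 10.5/0.0161) = 0.02031 rad.

20.3 mrad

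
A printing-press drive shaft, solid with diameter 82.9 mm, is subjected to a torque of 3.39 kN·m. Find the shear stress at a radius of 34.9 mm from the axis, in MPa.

25.5 MPa

J = πd⁴/32 = π(0.0829)⁴/32 = 4.637×10^-6 m⁴.
Shear stress varies linearly with radius: τ = T·r/J = 3390 × 0.0349 / 4.637×10^-6 = 2.552×10^7 Pa.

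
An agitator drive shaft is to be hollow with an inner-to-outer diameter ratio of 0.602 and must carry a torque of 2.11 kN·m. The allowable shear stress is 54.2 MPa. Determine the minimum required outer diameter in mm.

For a hollow shaft with d_i/d_o = 0.602: τ_max = 16T/(π d_o³ (1−k⁴)), so d_o = [16T/(π τ_allow (1−k⁴))]^(1/3) = [16·2110/(π·5.42×10^7·0.8687)]^(1/3) = 0.06111 m.

61.1 mm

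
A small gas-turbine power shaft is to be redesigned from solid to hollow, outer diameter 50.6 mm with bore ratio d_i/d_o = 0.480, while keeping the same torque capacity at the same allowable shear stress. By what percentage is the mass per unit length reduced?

20.2 %

Equal τ_max and T ⇒ the solid shaft needs d_s³ = d_o³(1−k⁴), so d_s = 50.6·(1−0.480⁴)^(1/3) = 49.69 mm.
Area ratio A_h/A_s = d_o²(1−k²)/d_s² = (1−k²)/(1−k⁴)^(2/3) = 0.7981.
Mass saving = 1 − 0.7981 = 20.2 %.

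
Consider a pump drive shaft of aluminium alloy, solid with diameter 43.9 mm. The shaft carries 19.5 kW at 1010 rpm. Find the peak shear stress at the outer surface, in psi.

ω = 2π·1010/60 = 105.8 rad/s, so T = P/ω = 19.5×10³ / 105.8 = 184.4 N·m.
J = πd⁴/32 = π(0.0439)⁴/32 = 3.646×10^-7 m⁴.
τ_max = T·r/J = 184.4 × 0.0220 / 3.646×10^-7 = 1.110×10^7 Pa.

1610 psi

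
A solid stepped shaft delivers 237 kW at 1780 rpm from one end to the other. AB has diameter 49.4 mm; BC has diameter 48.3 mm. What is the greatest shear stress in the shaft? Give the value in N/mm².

57.5 N/mm²

ω = 2π·1780/60 = 186.4 rad/s, so T = P/ω = 237×10³ / 186.4 = 1271 N·m.
Under the same torque, τ_max = 16T/(πd³) is largest where d is smallest — segment BC (d = 48.3 mm).
τ_max = 16·1271/(π·(0.0483)³) = 5.747×10^7 Pa.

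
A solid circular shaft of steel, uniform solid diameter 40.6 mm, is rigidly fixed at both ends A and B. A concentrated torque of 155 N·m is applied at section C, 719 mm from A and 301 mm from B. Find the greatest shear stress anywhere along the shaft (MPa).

8.31 MPa

With uniform GJ and both ends fixed, compatibility θ_AC = θ_CB gives T_A·a = T_B·b, together with T_A + T_B = T₀.
T_A = T₀·b/(a+b) = 155.0·301/1020 = 45.74 N·m; T_B = 109.3 N·m.
τ in each portion: τ_AC = 3.48×10^6 Pa, τ_CB = 8.31×10^6 Pa; maximum is in CB.
τ_max = T_CB·r/J = 109.3·0.0203/2.67×10^-7 = 8.315×10^6 Pa.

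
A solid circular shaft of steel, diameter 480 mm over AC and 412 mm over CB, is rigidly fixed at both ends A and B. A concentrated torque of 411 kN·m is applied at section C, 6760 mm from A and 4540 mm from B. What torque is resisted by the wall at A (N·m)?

Compatibility: T_A·a/J_AC = T_B·b/J_CB with T_A + T_B = T₀.
J_AC = 5.21×10^-3 m⁴, J_CB = 2.83×10^-3 m⁴, so T_A = T₀·(J_AC/a)/((J_AC/a)+(J_CB/b)) = 227300 N·m, T_B = 183700 N·m.

227000 N·m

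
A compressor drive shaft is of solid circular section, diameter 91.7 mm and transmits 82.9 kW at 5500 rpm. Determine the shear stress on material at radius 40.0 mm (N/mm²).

ω = 2π·5500/60 = 576.0 rad/s, so T = P/ω = 82.9×10³ / 576.0 = 143.9 N·m.
J = πd⁴/32 = π(0.0917)⁴/32 = 6.942×10^-6 m⁴.
Shear stress varies linearly with radius: τ = T·r/J = 143.9 × 0.0400 / 6.942×10^-6 = 8.294×10^5 Pa.

0.829 N/mm²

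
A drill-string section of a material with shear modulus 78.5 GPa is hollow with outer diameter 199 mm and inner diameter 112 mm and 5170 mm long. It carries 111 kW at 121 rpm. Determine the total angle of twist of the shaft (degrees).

0.239°

ω = 2π·121/60 = 12.67 rad/s, so T = P/ω = 111×10³ / 12.67 = 8760 N·m.
J = π(d_o⁴ − d_i⁴)/32 = π(0.199⁴ − 0.112⁴)/32 = 1.385×10^-4 m⁴.
θ = T·L/(G·J) = 8760 × 5.17 / (78.5×10⁹ × 1.385×10^-4) = 4.165×10^-3 rad.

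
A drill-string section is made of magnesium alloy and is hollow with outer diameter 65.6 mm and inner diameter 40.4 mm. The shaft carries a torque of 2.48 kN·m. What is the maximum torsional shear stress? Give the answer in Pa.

5.23e7 Pa

J = π(d_o⁴ − d_i⁴)/32 = π(0.0656⁴ − 0.0404⁴)/32 = 1.557×10^-6 m⁴.
τ_max = T·r/J = 2480 × 0.0328 / 1.557×10^-6 = 5.226×10^7 Pa.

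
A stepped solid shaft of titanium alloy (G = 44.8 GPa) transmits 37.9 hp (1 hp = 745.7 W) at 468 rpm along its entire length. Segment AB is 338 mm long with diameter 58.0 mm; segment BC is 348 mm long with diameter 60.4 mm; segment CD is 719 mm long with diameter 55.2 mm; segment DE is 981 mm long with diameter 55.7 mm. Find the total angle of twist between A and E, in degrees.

1.77°

ω = 2π·468/60 = 49.01 rad/s, so T = P/ω = 37.9×745.7 / 49.01 = 576.7 N·m.
J_AB = π(0.0580)⁴/32 = 1.11×10^-6 m⁴; J_BC = π(0.0604)⁴/32 = 1.31×10^-6 m⁴; J_CD = π(0.0552)⁴/32 = 9.11×10^-7 m⁴; J_DE = π(0.0557)⁴/32 = 9.45×10^-7 m⁴.
θ = (T/G)·Σ L_i/J_i = (576.7/44.8×10⁹)·(0.338/1.11×10^-6 + 0.348/1.31×10^-6 + 0.719/9.11×10^-7 + 0.981/9.45×10^-7) = 0.03086 rad.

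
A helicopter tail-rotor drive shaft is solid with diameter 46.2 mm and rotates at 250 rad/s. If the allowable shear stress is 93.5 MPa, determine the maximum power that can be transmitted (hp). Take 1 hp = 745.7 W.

J = πd⁴/32 = π(0.0462)⁴/32 = 4.473×10^-7 m⁴.
T_max = τ_allow·J/r = 9.35×10^7 × 4.473×10^-7 / 0.0231 = 1810 N·m.
ω = 250 rad/s, so P_max = T_max·ω = 4.526×10^5 W.

607 hp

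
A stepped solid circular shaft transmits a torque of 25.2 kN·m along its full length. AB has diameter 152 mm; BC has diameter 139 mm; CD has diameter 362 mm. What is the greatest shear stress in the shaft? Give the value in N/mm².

47.8 N/mm²

Under the same torque, τ_max = 16T/(πd³) is largest where d is smallest — segment BC (d = 139 mm).
τ_max = 16·25200/(π·(0.139)³) = 4.779×10^7 Pa.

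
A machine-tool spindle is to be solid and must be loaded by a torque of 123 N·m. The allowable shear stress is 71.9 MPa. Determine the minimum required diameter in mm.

For a solid shaft τ_max = 16T/(πd³), so d = (16T/(π τ_allow))^(1/3) = (16·123.0/(π·7.19×10^7))^(1/3) = 0.02058 m.

20.6 mm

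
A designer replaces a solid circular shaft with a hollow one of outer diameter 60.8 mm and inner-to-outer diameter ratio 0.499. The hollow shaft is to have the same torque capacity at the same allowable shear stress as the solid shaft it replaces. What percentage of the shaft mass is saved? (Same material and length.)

Equal τ_max and T ⇒ the solid shaft needs d_s³ = d_o³(1−k⁴), so d_s = 60.8·(1−0.499⁴)^(1/3) = 59.52 mm.
Area ratio A_h/A_s = d_o²(1−k²)/d_s² = (1−k²)/(1−k⁴)^(2/3) = 0.7837.
Mass saving = 1 − 0.7837 = 21.6 %.

21.6 %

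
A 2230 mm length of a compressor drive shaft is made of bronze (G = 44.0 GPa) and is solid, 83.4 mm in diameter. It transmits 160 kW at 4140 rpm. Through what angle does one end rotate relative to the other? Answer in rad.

ω = 2π·4140/60 = 433.5 rad/s, so T = P/ω = 160×10³ / 433.5 = 369.1 N·m.
J = πd⁴/32 = π(0.0834)⁴/32 = 4.750×10^-6 m⁴.
θ = T·L/(G·J) = 369.1 × 2.23 / (44.0×10⁹ × 4.750×10^-6) = 3.938×10^-3 rad.

0.00394 rad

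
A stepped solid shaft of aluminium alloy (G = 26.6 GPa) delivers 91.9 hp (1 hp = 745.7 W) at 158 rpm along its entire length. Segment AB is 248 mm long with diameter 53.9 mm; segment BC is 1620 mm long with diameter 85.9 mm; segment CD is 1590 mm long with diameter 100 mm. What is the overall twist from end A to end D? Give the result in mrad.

ω = 2π·158/60 = 16.55 rad/s, so T = P/ω = 91.9×745.7 / 16.55 = 4142 N·m.
J_AB = π(0.0539)⁴/32 = 8.29×10^-7 m⁴; J_BC = π(0.0859)⁴/32 = 5.35×10^-6 m⁴; J_CD = π(0.100)⁴/32 = 9.82×10^-6 m⁴.
θ = (T/G)·Σ L_i/J_i = (4142/26.6×10⁹)·(0.248/8.29×10^-7 + 1.62/5.35×10^-6 + 1.59/9.82×10^-6) = 0.1190 rad.

119 mrad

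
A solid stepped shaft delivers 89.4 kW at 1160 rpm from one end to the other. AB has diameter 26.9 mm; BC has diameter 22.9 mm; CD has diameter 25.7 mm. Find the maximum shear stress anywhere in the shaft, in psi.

ω = 2π·1160/60 = 121.5 rad/s, so T = P/ω = 89.4×10³ / 121.5 = 736.0 N·m.
Under the same torque, τ_max = 16T/(πd³) is largest where d is smallest — segment BC (d = 22.9 mm).
τ_max = 16·736.0/(π·(0.0229)³) = 3.121×10^8 Pa.

45300 psi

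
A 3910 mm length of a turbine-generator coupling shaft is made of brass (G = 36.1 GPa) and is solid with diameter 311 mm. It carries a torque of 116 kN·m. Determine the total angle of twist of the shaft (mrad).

J = πd⁴/32 = π(0.311)⁴/32 = 9.184×10^-4 m⁴.
θ = T·L/(G·J) = 116000 × 3.91 / (36.1×10⁹ × 9.184×10^-4) = 0.01368 rad.

13.7 mrad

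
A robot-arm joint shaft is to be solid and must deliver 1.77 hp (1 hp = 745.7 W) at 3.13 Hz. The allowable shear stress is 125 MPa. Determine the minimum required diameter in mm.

ω = 2π·3.13 = 19.67 rad/s, so T = P/ω = 1.77×745.7 / 19.67 = 67.11 N·m.
For a solid shaft τ_max = 16T/(πd³), so d = (16T/(π τ_allow))^(1/3) = (16·67.11/(π·1.25×10^8))^(1/3) = 0.01398 m.

14.0 mm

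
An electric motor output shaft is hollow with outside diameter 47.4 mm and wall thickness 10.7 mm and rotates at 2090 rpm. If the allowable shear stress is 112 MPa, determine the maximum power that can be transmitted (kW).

J = π(d_o⁴ − d_i⁴)/32 = π(0.0474⁴ − 0.0260⁴)/32 = 4.507×10^-7 m⁴.
T_max = τ_allow·J/r = 1.12×10^8 × 4.507×10^-7 / 0.0237 = 2130 N·m.
ω = 2π·2090/60 = 218.9 rad/s, so P_max = T_max·ω = 4.662×10^5 W.

466 kW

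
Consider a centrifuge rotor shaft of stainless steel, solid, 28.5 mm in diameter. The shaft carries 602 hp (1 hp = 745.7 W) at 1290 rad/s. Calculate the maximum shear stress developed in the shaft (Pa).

ω = 1290 rad/s, so T = P/ω = 602×745.7 / 1290 = 348.0 N·m.
J = πd⁴/32 = π(0.0285)⁴/32 = 6.477×10^-8 m⁴.
τ_max = T·r/J = 348.0 × 0.0143 / 6.477×10^-8 = 7.656×10^7 Pa.

7.66e7 Pa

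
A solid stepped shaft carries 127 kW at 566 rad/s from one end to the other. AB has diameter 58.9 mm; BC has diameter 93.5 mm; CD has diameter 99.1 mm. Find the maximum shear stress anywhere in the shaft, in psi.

ω = 566 rad/s, so T = P/ω = 127×10³ / 566.0 = 224.4 N·m.
Under the same torque, τ_max = 16T/(πd³) is largest where d is smallest — segment AB (d = 58.9 mm).
τ_max = 16·224.4/(π·(0.0589)³) = 5.593×10^6 Pa.

811 psi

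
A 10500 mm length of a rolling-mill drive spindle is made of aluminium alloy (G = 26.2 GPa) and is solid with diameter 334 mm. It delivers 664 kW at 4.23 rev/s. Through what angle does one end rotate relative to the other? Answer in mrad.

8.20 mrad

ω = 2π·4.23 = 26.58 rad/s, so T = P/ω = 664×10³ / 26.58 = 24980 N·m.
J = πd⁴/32 = π(0.334)⁴/32 = 1.222×10^-3 m⁴.
θ = T·L/(G·J) = 24980 × 10.5 / (26.2×10⁹ × 1.222×10^-3) = 8.195×10^-3 rad.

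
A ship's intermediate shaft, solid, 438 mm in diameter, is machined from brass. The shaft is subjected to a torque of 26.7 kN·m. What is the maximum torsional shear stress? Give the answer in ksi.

0.235 ksi

J = πd⁴/32 = π(0.438)⁴/32 = 3.613×10^-3 m⁴.
τ_max = T·r/J = 26700 × 0.219 / 3.613×10^-3 = 1.618×10^6 Pa.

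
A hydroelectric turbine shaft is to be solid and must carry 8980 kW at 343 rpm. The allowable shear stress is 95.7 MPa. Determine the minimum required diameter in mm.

ω = 2π·343/60 = 35.92 rad/s, so T = P/ω = 8980×10³ / 35.92 = 250000 N·m.
For a solid shaft τ_max = 16T/(πd³), so d = (16T/(π τ_allow))^(1/3) = (16·250000/(π·9.57×10^7))^(1/3) = 0.2370 m.

237 mm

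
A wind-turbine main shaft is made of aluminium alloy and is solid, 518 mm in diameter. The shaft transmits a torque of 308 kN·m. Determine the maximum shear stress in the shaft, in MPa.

J = πd⁴/32 = π(0.518)⁴/32 = 7.068×10^-3 m⁴.
τ_max = T·r/J = 308000 × 0.259 / 7.068×10^-3 = 1.129×10^7 Pa.

11.3 MPa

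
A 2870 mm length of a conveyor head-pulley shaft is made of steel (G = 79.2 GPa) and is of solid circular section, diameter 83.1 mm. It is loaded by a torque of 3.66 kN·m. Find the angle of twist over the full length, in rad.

0.0283 rad

J = πd⁴/32 = π(0.0831)⁴/32 = 4.682×10^-6 m⁴.
θ = T·L/(G·J) = 3660 × 2.87 / (79.2×10⁹ × 4.682×10^-6) = 0.02833 rad.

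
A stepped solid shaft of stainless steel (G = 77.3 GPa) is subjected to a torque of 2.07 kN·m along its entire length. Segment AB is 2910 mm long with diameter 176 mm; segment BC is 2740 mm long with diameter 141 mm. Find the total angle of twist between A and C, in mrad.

J_AB = π(0.176)⁴/32 = 9.42×10^-5 m⁴; J_BC = π(0.141)⁴/32 = 3.88×10^-5 m⁴.
θ = (T/G)·Σ L_i/J_i = (2070/77.3×10⁹)·(2.91/9.42×10^-5 + 2.74/3.88×10^-5) = 2.718×10^-3 rad.

2.72 mrad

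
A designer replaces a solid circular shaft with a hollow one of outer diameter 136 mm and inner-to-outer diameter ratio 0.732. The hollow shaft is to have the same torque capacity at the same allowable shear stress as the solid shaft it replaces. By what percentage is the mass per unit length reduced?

Equal τ_max and T ⇒ the solid shaft needs d_s³ = d_o³(1−k⁴), so d_s = 136·(1−0.732⁴)^(1/3) = 121.5 mm.
Area ratio A_h/A_s = d_o²(1−k²)/d_s² = (1−k²)/(1−k⁴)^(2/3) = 0.5817.
Mass saving = 1 − 0.5817 = 41.8 %.

41.8 %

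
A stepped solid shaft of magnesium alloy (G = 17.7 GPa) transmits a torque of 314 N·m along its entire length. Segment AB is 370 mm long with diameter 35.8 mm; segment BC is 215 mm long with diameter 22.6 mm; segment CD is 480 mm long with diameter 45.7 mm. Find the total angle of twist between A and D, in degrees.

12.0°

J_AB = π(0.0358)⁴/32 = 1.61×10^-7 m⁴; J_BC = π(0.0226)⁴/32 = 2.56×10^-8 m⁴; J_CD = π(0.0457)⁴/32 = 4.28×10^-7 m⁴.
θ = (T/G)·Σ L_i/J_i = (314.0/17.7×10⁹)·(0.370/1.61×10^-7 + 0.215/2.56×10^-8 + 0.480/4.28×10^-7) = 0.2095 rad.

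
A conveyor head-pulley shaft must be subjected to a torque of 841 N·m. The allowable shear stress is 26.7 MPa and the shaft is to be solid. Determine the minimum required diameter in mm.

For a solid shaft τ_max = 16T/(πd³), so d = (16T/(π τ_allow))^(1/3) = (16·841.0/(π·2.67×10^7))^(1/3) = 0.05434 m.

54.3 mm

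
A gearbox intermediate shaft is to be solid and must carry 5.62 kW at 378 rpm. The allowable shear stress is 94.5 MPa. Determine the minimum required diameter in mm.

19.7 mm

ω = 2π·378/60 = 39.58 rad/s, so T = P/ω = 5.62×10³ / 39.58 = 142.0 N·m.
For a solid shaft τ_max = 16T/(πd³), so d = (16T/(π τ_allow))^(1/3) = (16·142.0/(π·9.45×10^7))^(1/3) = 0.01971 m.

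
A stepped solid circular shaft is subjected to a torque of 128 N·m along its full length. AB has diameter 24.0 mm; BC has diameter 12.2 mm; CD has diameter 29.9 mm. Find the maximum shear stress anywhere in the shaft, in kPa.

Under the same torque, τ_max = 16T/(πd³) is largest where d is smallest — segment BC (d = 12.2 mm).
τ_max = 16·128.0/(π·(0.0122)³) = 3.590×10^8 Pa.

359000 kPa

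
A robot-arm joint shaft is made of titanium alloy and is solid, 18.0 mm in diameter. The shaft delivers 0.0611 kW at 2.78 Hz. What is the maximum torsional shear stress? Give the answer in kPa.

ω = 2π·2.78 = 17.47 rad/s, so T = P/ω = 0.0611×10³ / 17.47 = 3.498 N·m.
J = πd⁴/32 = π(0.0180)⁴/32 = 1.031×10^-8 m⁴.
τ_max = T·r/J = 3.498 × 0.00900 / 1.031×10^-8 = 3.055×10^6 Pa.

3050 kPa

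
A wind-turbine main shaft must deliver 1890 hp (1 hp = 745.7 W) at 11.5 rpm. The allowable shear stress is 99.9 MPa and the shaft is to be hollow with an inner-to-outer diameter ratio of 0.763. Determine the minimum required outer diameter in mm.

449 mm

ω = 2π·11.5/60 = 1.204 rad/s, so T = P/ω = 1890×745.7 / 1.204 = 1.170e6 N·m.
For a hollow shaft with d_i/d_o = 0.763: τ_max = 16T/(π d_o³ (1−k⁴)), so d_o = [16T/(π τ_allow (1−k⁴))]^(1/3) = [16·1.170e6/(π·9.99×10^7·0.6611)]^(1/3) = 0.4486 m.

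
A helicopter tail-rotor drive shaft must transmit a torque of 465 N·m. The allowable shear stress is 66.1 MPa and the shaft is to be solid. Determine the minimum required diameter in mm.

33.0 mm

For a solid shaft τ_max = 16T/(πd³), so d = (16T/(π τ_allow))^(1/3) = (16·465.0/(π·6.61×10^7))^(1/3) = 0.03297 m.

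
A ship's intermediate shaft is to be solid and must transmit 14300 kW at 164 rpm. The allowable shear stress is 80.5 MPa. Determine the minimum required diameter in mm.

375 mm

ω = 2π·164/60 = 17.17 rad/s, so T = P/ω = 14300×10³ / 17.17 = 832700 N·m.
For a solid shaft τ_max = 16T/(πd³), so d = (16T/(π τ_allow))^(1/3) = (16·832700/(π·8.05×10^7))^(1/3) = 0.3749 m.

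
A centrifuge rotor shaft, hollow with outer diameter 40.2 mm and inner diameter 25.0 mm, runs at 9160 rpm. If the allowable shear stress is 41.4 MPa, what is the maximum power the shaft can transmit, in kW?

431 kW

J = π(d_o⁴ − d_i⁴)/32 = π(0.0402⁴ − 0.0250⁴)/32 = 2.180×10^-7 m⁴.
T_max = τ_allow·J/r = 4.14×10^7 × 2.180×10^-7 / 0.0201 = 449.1 N·m.
ω = 2π·9160/60 = 959.2 rad/s, so P_max = T_max·ω = 4.308×10^5 W.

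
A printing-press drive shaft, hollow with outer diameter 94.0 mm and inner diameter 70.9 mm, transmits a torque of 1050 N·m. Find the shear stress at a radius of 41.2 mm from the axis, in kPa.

8340 kPa

J = π(d_o⁴ − d_i⁴)/32 = π(0.0940⁴ − 0.0709⁴)/32 = 5.184×10^-6 m⁴.
Shear stress varies linearly with radius: τ = T·r/J = 1050 × 0.0412 / 5.184×10^-6 = 8.345×10^6 Pa.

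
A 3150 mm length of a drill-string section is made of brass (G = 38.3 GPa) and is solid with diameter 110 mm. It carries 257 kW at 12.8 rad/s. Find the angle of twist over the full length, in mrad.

115 mrad

ω = 12.8 rad/s, so T = P/ω = 257×10³ / 12.80 = 20080 N·m.
J = πd⁴/32 = π(0.110)⁴/32 = 1.437×10^-5 m⁴.
θ = T·L/(G·J) = 20080 × 3.15 / (38.3×10⁹ × 1.437×10^-5) = 0.1149 rad.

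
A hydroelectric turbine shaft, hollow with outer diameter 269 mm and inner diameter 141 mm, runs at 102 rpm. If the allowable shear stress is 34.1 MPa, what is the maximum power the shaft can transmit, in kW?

J = π(d_o⁴ − d_i⁴)/32 = π(0.269⁴ − 0.141⁴)/32 = 4.753×10^-4 m⁴.
T_max = τ_allow·J/r = 3.41×10^7 × 4.753×10^-4 / 0.135 = 120500 N·m.
ω = 2π·102/60 = 10.68 rad/s, so P_max = T_max·ω = 1.287×10^6 W.

1290 kW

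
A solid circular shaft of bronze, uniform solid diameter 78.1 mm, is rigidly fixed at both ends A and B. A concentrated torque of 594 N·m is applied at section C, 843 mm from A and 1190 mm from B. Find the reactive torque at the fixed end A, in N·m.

With uniform GJ and both ends fixed, compatibility θ_AC = θ_CB gives T_A·a = T_B·b, together with T_A + T_B = T₀.
T_A = T₀·b/(a+b) = 594.0·1190/2033 = 347.7 N·m; T_B = 246.3 N·m.

348 N·m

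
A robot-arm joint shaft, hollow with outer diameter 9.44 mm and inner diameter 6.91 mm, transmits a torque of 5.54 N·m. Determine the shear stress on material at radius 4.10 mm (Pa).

J = π(d_o⁴ − d_i⁴)/32 = π(0.00944⁴ − 0.00691⁴)/32 = 5.558×10^-10 m⁴.
Shear stress varies linearly with radius: τ = T·r/J = 5.540 × 0.00410 / 5.558×10^-10 = 4.087×10^7 Pa.

4.09e7 Pa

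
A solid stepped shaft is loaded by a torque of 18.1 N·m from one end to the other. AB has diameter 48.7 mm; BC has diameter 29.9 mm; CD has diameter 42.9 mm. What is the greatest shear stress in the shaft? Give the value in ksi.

0.500 ksi

Under the same torque, τ_max = 16T/(πd³) is largest where d is smallest — segment BC (d = 29.9 mm).
τ_max = 16·18.10/(π·(0.0299)³) = 3.449×10^6 Pa.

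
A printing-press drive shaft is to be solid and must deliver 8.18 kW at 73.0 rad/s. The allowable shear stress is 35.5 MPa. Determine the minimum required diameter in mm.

ω = 73.0 rad/s, so T = P/ω = 8.18×10³ / 73.00 = 112.1 N·m.
For a solid shaft τ_max = 16T/(πd³), so d = (16T/(π τ_allow))^(1/3) = (16·112.1/(π·3.55×10^7))^(1/3) = 0.02524 m.

25.2 mm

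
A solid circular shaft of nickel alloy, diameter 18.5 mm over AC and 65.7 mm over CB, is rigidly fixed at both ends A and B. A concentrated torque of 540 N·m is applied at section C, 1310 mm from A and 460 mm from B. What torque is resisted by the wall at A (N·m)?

Compatibility: T_A·a/J_AC = T_B·b/J_CB with T_A + T_B = T₀.
J_AC = 1.15×10^-8 m⁴, J_CB = 1.83×10^-6 m⁴, so T_A = T₀·(J_AC/a)/((J_AC/a)+(J_CB/b)) = 1.189 N·m, T_B = 538.8 N·m.

1.19 N·m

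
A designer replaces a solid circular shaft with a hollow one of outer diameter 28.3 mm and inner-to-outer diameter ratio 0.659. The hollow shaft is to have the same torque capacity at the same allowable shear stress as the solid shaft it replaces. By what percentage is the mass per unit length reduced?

35.0 %

Equal τ_max and T ⇒ the solid shaft needs d_s³ = d_o³(1−k⁴), so d_s = 28.3·(1−0.659⁴)^(1/3) = 26.40 mm.
Area ratio A_h/A_s = d_o²(1−k²)/d_s² = (1−k²)/(1−k⁴)^(2/3) = 0.6503.
Mass saving = 1 − 0.6503 = 35.0 %.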